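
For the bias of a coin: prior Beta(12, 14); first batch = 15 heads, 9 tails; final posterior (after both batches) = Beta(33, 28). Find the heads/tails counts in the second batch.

Sequential conjugate updates are equivalent to a single update on the pooled data, so total successes = posterior α − prior α and total failures = posterior β − prior β.
Total across both batches: 33−12=21 heads, 28−14=14 tails.
Subtract the first batch: 21−15=6 heads and 14−9=5 tails.

6 heads and 5 tails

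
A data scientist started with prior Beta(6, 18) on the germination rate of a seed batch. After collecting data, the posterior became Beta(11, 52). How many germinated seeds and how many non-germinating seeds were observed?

5 germinated seeds and 34 non-germinating seeds

A Beta(α, β) prior with s successes and f failures in binomial data gives a Beta(α+s, β+f) posterior.
Match parameters: s=11−6=5, f=52−18=34.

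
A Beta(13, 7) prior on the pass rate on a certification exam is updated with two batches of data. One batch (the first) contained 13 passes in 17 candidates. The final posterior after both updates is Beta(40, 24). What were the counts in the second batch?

14 passes and 13 failures

Sequential conjugate updates are equivalent to a single update on the pooled data, so total successes = posterior α − prior α and total failures = posterior β − prior β.
Total across both batches: 40−13=27 passes, 24−7=17 failures.
Subtract the first batch: 27−13=14 passes and 17−4=13 failures.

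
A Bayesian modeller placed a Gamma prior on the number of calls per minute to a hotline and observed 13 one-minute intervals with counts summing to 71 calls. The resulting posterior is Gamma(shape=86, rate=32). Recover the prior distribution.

Gamma(shape=15, rate=19)

Gamma–Poisson conjugacy: posterior shape = α + Σxᵢ, posterior rate = β + n.
So α = 86 − 71 = 15 and β = 32 − 13 = 19.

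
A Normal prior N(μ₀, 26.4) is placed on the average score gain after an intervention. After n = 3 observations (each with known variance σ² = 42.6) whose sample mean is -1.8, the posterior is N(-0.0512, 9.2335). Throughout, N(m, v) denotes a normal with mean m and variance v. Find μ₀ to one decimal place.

With known observation variance, the Normal–Normal posterior has precision τ_n = τ₀ + n/σ² and mean μ_n = (τ₀μ₀ + (n/σ²)x̄)/τ_n.
Here τ₀ = 1/26.4 = 0.037879 and τ_data = 3/42.6 = 0.070423, so τ_n = 0.108302.
Rearranging for μ₀: μ₀ = (μ_n·τ_n − τ_data·x̄)/τ₀ = (-0.0512·0.108302 − 0.070423·-1.8) / 0.037879 = 0.121216/0.037879 ≈ 3.2.

μ₀ = 3.2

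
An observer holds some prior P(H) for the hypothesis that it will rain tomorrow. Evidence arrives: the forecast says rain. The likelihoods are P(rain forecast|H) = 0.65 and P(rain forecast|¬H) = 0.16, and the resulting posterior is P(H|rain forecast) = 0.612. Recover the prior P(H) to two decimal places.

In odds form, posterior odds = prior odds × likelihood ratio, so prior odds = posterior odds ÷ LR.
Posterior odds = 0.612/(1−0.612) = 1.5773. LR = 0.65/0.16 = 4.0625.
Prior odds = 1.5773/4.0625 = 0.3883, so P(H) = 0.3883/(1+0.3883) ≈ 0.28.

P(H) = 0.28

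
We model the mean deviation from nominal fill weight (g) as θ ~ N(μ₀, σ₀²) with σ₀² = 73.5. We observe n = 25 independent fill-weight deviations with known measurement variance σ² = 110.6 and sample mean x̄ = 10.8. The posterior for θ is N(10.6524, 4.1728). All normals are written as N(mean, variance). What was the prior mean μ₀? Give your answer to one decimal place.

μ₀ = 8.2

The posterior mean is a precision-weighted average: μ_n = (τ₀μ₀ + τ_data·x̄)/(τ₀+τ_data), with τ₀=1/σ₀² and τ_data=n/σ².
Here τ₀ = 1/73.5 = 0.013605 and τ_data = 25/110.6 = 0.226040, so τ_n = 0.239645.
Rearranging for μ₀: μ₀ = (μ_n·τ_n − τ_data·x̄)/τ₀ = (10.6524·0.239645 − 0.226040·10.8) / 0.013605 = 0.111562/0.013605 ≈ 8.2.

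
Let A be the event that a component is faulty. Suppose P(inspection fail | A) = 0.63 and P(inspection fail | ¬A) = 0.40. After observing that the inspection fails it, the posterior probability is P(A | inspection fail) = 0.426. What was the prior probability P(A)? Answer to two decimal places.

P(A) = 0.32

Bayes' rule in odds form gives O(A|E) = O(A)·[P(E|A)/P(E|¬A)], hence O(A) = O(A|E)/LR.
Posterior odds = 0.426/(1−0.426) = 0.7422. LR = 0.63/0.40 = 1.5750.
Prior odds = 0.7422/1.5750 = 0.4712, so P(A) = 0.4712/(1+0.4712) ≈ 0.32.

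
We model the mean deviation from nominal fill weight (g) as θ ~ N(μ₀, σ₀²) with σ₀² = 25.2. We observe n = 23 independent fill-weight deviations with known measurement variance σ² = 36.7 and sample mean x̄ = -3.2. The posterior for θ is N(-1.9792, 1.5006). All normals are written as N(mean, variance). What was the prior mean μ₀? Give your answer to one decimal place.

μ₀ = 17.3

The posterior mean is a precision-weighted average: μ_n = (τ₀μ₀ + τ_data·x̄)/(τ₀+τ_data), with τ₀=1/σ₀² and τ_data=n/σ².
Here τ₀ = 1/25.2 = 0.039683 and τ_data = 23/36.7 = 0.626703, so τ_n = 0.666386.
Rearranging for μ₀: μ₀ = (μ_n·τ_n − τ_data·x̄)/τ₀ = (-1.9792·0.666386 − 0.626703·-3.2) / 0.039683 = 0.686538/0.039683 ≈ 17.3.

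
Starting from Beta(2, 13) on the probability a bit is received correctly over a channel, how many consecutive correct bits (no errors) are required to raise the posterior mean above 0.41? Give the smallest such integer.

k = 8

After k correct bits and 0 errors the posterior is Beta(2+k, 13), with mean (2+k)/(2+13+k).
Set (2+k)/(15+k) > 0.41 and solve: k > (0.41·15 − 2)/(1 − 0.41) = 7.034.
The smallest integer exceeding 7.034 is 8.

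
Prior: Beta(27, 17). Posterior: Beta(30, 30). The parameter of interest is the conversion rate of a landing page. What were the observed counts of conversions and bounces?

3 conversions and 13 bounces

A Beta(α, β) prior with s successes and f failures in binomial data gives a Beta(α+s, β+f) posterior.
Match parameters: s=30−27=3, f=30−17=13.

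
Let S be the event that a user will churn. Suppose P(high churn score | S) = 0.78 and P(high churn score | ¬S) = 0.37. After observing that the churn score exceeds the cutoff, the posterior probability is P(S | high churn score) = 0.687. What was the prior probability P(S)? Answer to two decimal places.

In odds form, posterior odds = prior odds × likelihood ratio, so prior odds = posterior odds ÷ LR.
Posterior odds = 0.687/(1−0.687) = 2.1949. LR = 0.78/0.37 = 2.1081.
Prior odds = 2.1949/2.1081 = 1.0412, so P(S) = 1.0412/(1+1.0412) ≈ 0.51.

P(S) = 0.51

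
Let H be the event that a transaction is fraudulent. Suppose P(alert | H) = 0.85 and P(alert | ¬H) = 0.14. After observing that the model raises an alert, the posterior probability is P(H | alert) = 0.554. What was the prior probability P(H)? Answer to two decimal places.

In odds form, posterior odds = prior odds × likelihood ratio, so prior odds = posterior odds ÷ LR.
Posterior odds = 0.554/(1−0.554) = 1.2422. LR = 0.85/0.14 = 6.0714.
Prior odds = 1.2422/6.0714 = 0.2046, so P(H) = 0.2046/(1+0.2046) ≈ 0.17.

P(H) = 0.17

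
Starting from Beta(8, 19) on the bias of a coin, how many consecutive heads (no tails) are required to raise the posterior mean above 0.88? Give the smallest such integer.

k = 132

After k heads and 0 tails the posterior is Beta(8+k, 19), with mean (8+k)/(8+19+k).
Set (8+k)/(27+k) > 0.88 and solve: k > (0.88·27 − 8)/(1 − 0.88) = 131.333.
The smallest integer exceeding 131.333 is 132.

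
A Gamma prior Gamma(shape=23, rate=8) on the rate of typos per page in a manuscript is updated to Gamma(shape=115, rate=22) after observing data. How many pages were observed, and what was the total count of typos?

n = 14 pages with total 92 typos

A Gamma(α, β) prior (rate parametrization) on a Poisson rate with n observations summing to S gives posterior Gamma(α+S, β+n).
Matching: Σxᵢ = 115 − 23 = 92 and n = 22 − 8 = 14.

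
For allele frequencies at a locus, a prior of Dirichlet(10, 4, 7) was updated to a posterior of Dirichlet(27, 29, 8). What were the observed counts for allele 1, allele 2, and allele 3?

counts (17, 25, 1)

For a Dirichlet(α) prior with multinomial counts c, the posterior is Dirichlet(α + c) componentwise.
Counts are posterior − prior componentwise: 27−10=17, 29−4=25, 8−7=1.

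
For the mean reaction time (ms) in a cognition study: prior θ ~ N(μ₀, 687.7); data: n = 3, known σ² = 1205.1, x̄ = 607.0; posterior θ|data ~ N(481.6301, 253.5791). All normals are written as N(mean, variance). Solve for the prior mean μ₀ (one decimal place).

With known observation variance, the Normal–Normal posterior has precision τ_n = τ₀ + n/σ² and mean μ_n = (τ₀μ₀ + (n/σ²)x̄)/τ_n.
Here τ₀ = 1/687.7 = 0.001454 and τ_data = 3/1205.1 = 0.002489, so τ_n = 0.003943.
Rearranging for μ₀: μ₀ = (μ_n·τ_n − τ_data·x̄)/τ₀ = (481.6301·0.003943 − 0.002489·607.0) / 0.001454 = 0.388244/0.001454 ≈ 267.0.

μ₀ = 267.0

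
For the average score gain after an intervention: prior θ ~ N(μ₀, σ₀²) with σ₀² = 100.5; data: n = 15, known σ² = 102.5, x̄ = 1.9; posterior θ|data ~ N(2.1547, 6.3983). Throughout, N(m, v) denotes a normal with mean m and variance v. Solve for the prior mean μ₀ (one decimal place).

The posterior mean is a precision-weighted average: μ_n = (τ₀μ₀ + τ_data·x̄)/(τ₀+τ_data), with τ₀=1/σ₀² and τ_data=n/σ².
Here τ₀ = 1/100.5 = 0.009950 and τ_data = 15/102.5 = 0.146341, so τ_n = 0.156291.
Rearranging for μ₀: μ₀ = (μ_n·τ_n − τ_data·x̄)/τ₀ = (2.1547·0.156291 − 0.146341·1.9) / 0.009950 = 0.058712/0.009950 ≈ 5.9.

μ₀ = 5.9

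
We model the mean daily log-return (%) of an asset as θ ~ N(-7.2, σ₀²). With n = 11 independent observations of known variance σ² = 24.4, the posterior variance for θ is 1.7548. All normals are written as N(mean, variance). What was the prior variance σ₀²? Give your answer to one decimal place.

For the Normal–Normal model with known σ², precisions add: τ_n = τ₀ + n/σ².
So 1/σ₀² = 1/1.7548 − 11/24.4 = 0.569866 − 0.450820 = 0.119046.
Hence σ₀² = 1/0.119046 ≈ 8.4.

σ₀² = 8.4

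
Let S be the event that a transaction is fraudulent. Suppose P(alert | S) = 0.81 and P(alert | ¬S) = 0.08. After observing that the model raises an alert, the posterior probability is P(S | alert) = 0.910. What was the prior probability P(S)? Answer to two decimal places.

Bayes' rule in odds form gives O(S|E) = O(S)·[P(E|S)/P(E|¬S)], hence O(S) = O(S|E)/LR.
Posterior odds = 0.910/(1−0.910) = 10.1111. LR = 0.81/0.08 = 10.1250.
Prior odds = 10.1111/10.1250 = 0.9986, so P(S) = 0.9986/(1+0.9986) ≈ 0.50.

P(S) = 0.50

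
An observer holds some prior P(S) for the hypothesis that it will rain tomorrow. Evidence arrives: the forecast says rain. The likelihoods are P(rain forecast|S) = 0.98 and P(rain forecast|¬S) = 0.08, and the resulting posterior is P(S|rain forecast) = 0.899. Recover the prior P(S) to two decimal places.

P(S) = 0.42

Bayes' rule in odds form gives O(S|E) = O(S)·[P(E|S)/P(E|¬S)], hence O(S) = O(S|E)/LR.
Posterior odds = 0.899/(1−0.899) = 8.9010. LR = 0.98/0.08 = 12.2500.
Prior odds = 8.9010/12.2500 = 0.7266, so P(S) = 0.7266/(1+0.7266) ≈ 0.42.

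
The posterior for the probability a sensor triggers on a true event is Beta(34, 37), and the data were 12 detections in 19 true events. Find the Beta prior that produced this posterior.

Beta(22, 30)

Under Beta–binomial conjugacy the posterior parameters are (α+s, β+f).
Subtract the data counts: 34−12=22, 37−7=30.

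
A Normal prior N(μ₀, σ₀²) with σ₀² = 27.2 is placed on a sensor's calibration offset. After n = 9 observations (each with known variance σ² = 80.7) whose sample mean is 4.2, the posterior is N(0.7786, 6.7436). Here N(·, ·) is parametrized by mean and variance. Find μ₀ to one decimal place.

The posterior mean is a precision-weighted average: μ_n = (τ₀μ₀ + τ_data·x̄)/(τ₀+τ_data), with τ₀=1/σ₀² and τ_data=n/σ².
Here τ₀ = 1/27.2 = 0.036765 and τ_data = 9/80.7 = 0.111524, so τ_n = 0.148289.
Rearranging for μ₀: μ₀ = (μ_n·τ_n − τ_data·x̄)/τ₀ = (0.7786·0.148289 − 0.111524·4.2) / 0.036765 = -0.352943/0.036765 ≈ -9.6.

μ₀ = -9.6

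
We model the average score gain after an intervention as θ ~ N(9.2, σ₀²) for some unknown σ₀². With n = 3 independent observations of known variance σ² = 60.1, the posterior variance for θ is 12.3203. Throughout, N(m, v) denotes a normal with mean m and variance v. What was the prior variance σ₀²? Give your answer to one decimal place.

For the Normal–Normal model with known σ², precisions add: τ_n = τ₀ + n/σ².
So 1/σ₀² = 1/12.3203 − 3/60.1 = 0.081167 − 0.049917 = 0.031250.
Hence σ₀² = 1/0.031250 ≈ 32.0.

σ₀² = 32.0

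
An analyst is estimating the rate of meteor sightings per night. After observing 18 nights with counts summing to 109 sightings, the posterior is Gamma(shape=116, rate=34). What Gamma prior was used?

Gamma(shape=7, rate=16)

A Gamma(α, β) prior (rate parametrization) on a Poisson rate with n observations summing to S gives posterior Gamma(α+S, β+n).
So α = 116 − 109 = 7 and β = 34 − 18 = 16.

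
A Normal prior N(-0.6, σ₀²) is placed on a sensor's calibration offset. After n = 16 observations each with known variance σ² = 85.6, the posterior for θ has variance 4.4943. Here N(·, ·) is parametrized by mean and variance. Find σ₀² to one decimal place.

For the Normal–Normal model with known σ², precisions add: τ_n = τ₀ + n/σ².
So 1/σ₀² = 1/4.4943 − 16/85.6 = 0.222504 − 0.186916 = 0.035588.
Hence σ₀² = 1/0.035588 ≈ 28.1.

σ₀² = 28.1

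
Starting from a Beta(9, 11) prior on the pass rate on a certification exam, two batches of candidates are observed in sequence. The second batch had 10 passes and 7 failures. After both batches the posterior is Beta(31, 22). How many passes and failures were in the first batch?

12 passes and 4 failures

Sequential conjugate updates are equivalent to a single update on the pooled data, so total successes = posterior α − prior α and total failures = posterior β − prior β.
Total across both batches: 31−9=22 passes, 22−11=11 failures.
Subtract the second batch: 22−10=12 passes and 11−7=4 failures.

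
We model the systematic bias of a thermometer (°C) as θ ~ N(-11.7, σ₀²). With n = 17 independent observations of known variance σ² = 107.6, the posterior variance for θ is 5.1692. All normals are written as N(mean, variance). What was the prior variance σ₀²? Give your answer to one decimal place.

For the Normal–Normal model with known σ², precisions add: τ_n = τ₀ + n/σ².
So 1/σ₀² = 1/5.1692 − 17/107.6 = 0.193454 − 0.157993 = 0.035461.
Hence σ₀² = 1/0.035461 ≈ 28.2.

σ₀² = 28.2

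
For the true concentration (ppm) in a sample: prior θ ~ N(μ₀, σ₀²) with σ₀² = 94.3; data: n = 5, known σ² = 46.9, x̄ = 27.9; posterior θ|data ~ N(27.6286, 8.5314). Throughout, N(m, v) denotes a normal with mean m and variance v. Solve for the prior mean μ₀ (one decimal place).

The posterior mean is a precision-weighted average: μ_n = (τ₀μ₀ + τ_data·x̄)/(τ₀+τ_data), with τ₀=1/σ₀² and τ_data=n/σ².
Here τ₀ = 1/94.3 = 0.010604 and τ_data = 5/46.9 = 0.106610, so τ_n = 0.117214.
Rearranging for μ₀: μ₀ = (μ_n·τ_n − τ_data·x̄)/τ₀ = (27.6286·0.117214 − 0.106610·27.9) / 0.010604 = 0.264040/0.010604 ≈ 24.9.

μ₀ = 24.9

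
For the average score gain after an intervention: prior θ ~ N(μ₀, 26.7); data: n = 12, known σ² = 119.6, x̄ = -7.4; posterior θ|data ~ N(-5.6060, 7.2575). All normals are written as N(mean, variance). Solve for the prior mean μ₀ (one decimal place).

μ₀ = -0.8

With known observation variance, the Normal–Normal posterior has precision τ_n = τ₀ + n/σ² and mean μ_n = (τ₀μ₀ + (n/σ²)x̄)/τ_n.
Here τ₀ = 1/26.7 = 0.037453 and τ_data = 12/119.6 = 0.100334, so τ_n = 0.137787.
Rearranging for μ₀: μ₀ = (μ_n·τ_n − τ_data·x̄)/τ₀ = (-5.6060·0.137787 − 0.100334·-7.4) / 0.037453 = -0.029962/0.037453 ≈ -0.8.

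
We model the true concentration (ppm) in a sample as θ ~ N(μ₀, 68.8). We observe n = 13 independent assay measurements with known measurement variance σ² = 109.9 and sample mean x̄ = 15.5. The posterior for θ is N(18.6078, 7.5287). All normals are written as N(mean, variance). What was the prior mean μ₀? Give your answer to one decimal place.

μ₀ = 43.9

With known observation variance, the Normal–Normal posterior has precision τ_n = τ₀ + n/σ² and mean μ_n = (τ₀μ₀ + (n/σ²)x̄)/τ_n.
Here τ₀ = 1/68.8 = 0.014535 and τ_data = 13/109.9 = 0.118289, so τ_n = 0.132824.
Rearranging for μ₀: μ₀ = (μ_n·τ_n − τ_data·x̄)/τ₀ = (18.6078·0.132824 − 0.118289·15.5) / 0.014535 = 0.638083/0.014535 ≈ 43.9.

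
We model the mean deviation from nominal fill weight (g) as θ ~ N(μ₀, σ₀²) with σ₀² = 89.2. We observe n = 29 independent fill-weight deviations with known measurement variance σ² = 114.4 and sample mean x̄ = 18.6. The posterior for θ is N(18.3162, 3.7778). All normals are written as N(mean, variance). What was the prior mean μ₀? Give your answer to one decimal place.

The posterior mean is a precision-weighted average: μ_n = (τ₀μ₀ + τ_data·x̄)/(τ₀+τ_data), with τ₀=1/σ₀² and τ_data=n/σ².
Here τ₀ = 1/89.2 = 0.011211 and τ_data = 29/114.4 = 0.253497, so τ_n = 0.264708.
Rearranging for μ₀: μ₀ = (μ_n·τ_n − τ_data·x̄)/τ₀ = (18.3162·0.264708 − 0.253497·18.6) / 0.011211 = 0.133400/0.011211 ≈ 11.9.

μ₀ = 11.9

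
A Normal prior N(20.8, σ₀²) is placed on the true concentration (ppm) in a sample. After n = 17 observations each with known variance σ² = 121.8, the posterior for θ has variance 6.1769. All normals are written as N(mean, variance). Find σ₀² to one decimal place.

For the Normal–Normal model with known σ², precisions add: τ_n = τ₀ + n/σ².
So 1/σ₀² = 1/6.1769 − 17/121.8 = 0.161894 − 0.139573 = 0.022321.
Hence σ₀² = 1/0.022321 ≈ 44.8.

σ₀² = 44.8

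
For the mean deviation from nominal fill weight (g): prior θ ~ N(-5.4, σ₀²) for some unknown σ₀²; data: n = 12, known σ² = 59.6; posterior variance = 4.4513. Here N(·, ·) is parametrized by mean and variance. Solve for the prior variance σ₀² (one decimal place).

σ₀² = 42.9

Posterior precision equals prior precision plus data precision: 1/σ_n² = 1/σ₀² + n/σ².
So 1/σ₀² = 1/4.4513 − 12/59.6 = 0.224653 − 0.201342 = 0.023311.
Hence σ₀² = 1/0.023311 ≈ 42.9.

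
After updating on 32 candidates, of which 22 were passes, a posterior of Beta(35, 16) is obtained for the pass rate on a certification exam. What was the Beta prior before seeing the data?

Beta(13, 6)

Beta is conjugate to the binomial likelihood: posterior = Beta(α+s, β+f).
So α = 35 − 22 = 13 and β = 16 − 10 = 6.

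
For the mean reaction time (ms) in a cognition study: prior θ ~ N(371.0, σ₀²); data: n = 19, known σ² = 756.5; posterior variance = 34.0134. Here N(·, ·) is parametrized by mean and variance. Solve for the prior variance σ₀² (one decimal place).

σ₀² = 233.4

Posterior precision equals prior precision plus data precision: 1/σ_n² = 1/σ₀² + n/σ².
So 1/σ₀² = 1/34.0134 − 19/756.5 = 0.029400 − 0.025116 = 0.004284.
Hence σ₀² = 1/0.004284 ≈ 233.4.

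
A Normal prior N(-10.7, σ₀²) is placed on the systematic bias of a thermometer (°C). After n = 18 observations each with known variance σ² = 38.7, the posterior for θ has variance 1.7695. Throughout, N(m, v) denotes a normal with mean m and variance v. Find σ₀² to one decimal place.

σ₀² = 10.0

For the Normal–Normal model with known σ², precisions add: τ_n = τ₀ + n/σ².
So 1/σ₀² = 1/1.7695 − 18/38.7 = 0.565131 − 0.465116 = 0.100015.
Hence σ₀² = 1/0.100015 ≈ 10.0.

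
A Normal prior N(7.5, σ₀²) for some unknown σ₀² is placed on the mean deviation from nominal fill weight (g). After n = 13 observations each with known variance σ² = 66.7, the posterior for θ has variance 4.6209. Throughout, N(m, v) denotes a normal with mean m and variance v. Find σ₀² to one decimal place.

σ₀² = 46.5

Posterior precision equals prior precision plus data precision: 1/σ_n² = 1/σ₀² + n/σ².
So 1/σ₀² = 1/4.6209 − 13/66.7 = 0.216408 − 0.194903 = 0.021505.
Hence σ₀² = 1/0.021505 ≈ 46.5.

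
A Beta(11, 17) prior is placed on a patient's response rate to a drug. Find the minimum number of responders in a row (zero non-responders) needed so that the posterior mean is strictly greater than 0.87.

k = 103

After k responders and 0 non-responders the posterior is Beta(11+k, 17), with mean (11+k)/(11+17+k).
Set (11+k)/(28+k) > 0.87 and solve: k > (0.87·28 − 11)/(1 − 0.87) = 102.769.
The smallest integer exceeding 102.769 is 103, and checking k=103: (114)/(131) = 0.8702 > 0.87.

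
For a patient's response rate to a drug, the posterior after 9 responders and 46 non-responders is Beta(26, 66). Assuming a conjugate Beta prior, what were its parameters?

A Beta(a, b) prior with s successes and f failures in binomial data gives a Beta(a+s, b+f) posterior.
So a = 26 − 9 = 17 and b = 66 − 46 = 20.

Beta(17, 20)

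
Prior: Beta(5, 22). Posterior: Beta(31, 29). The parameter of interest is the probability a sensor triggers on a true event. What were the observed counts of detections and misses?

A Beta(α, β) prior with s successes and f failures in binomial data gives a Beta(α+s, β+f) posterior.
Match parameters: s=31−5=26, f=29−22=7.

26 detections and 7 misses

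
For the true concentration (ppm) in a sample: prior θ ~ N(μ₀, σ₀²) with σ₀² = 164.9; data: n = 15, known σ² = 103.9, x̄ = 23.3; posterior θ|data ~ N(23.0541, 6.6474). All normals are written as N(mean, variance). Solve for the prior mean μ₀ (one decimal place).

μ₀ = 17.2

The posterior mean is a precision-weighted average: μ_n = (τ₀μ₀ + τ_data·x̄)/(τ₀+τ_data), with τ₀=1/σ₀² and τ_data=n/σ².
Here τ₀ = 1/164.9 = 0.006064 and τ_data = 15/103.9 = 0.144370, so τ_n = 0.150434.
Rearranging for μ₀: μ₀ = (μ_n·τ_n − τ_data·x̄)/τ₀ = (23.0541·0.150434 − 0.144370·23.3) / 0.006064 = 0.104299/0.006064 ≈ 17.2.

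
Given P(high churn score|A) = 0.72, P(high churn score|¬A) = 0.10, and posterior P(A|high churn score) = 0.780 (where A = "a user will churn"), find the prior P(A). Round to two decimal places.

P(A) = 0.33

Bayes' rule in odds form gives O(A|E) = O(A)·[P(E|A)/P(E|¬A)], hence O(A) = O(A|E)/LR.
Posterior odds = 0.780/(1−0.780) = 3.5455. LR = 0.72/0.10 = 7.2000.
Prior odds = 3.5455/7.2000 = 0.4924, so P(A) = 0.4924/(1+0.4924) ≈ 0.33.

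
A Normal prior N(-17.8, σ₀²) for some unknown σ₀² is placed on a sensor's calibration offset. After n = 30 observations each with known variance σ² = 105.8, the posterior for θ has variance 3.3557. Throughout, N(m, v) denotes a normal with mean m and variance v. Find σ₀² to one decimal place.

For the Normal–Normal model with known σ², precisions add: τ_n = τ₀ + n/σ².
So 1/σ₀² = 1/3.3557 − 30/105.8 = 0.298000 − 0.283554 = 0.014446.
Hence σ₀² = 1/0.014446 ≈ 69.2.

σ₀² = 69.2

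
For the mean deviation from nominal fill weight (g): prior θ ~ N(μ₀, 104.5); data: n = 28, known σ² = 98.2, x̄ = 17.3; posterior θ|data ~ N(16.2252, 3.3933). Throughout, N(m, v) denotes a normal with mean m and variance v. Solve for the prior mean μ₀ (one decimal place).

With known observation variance, the Normal–Normal posterior has precision τ_n = τ₀ + n/σ² and mean μ_n = (τ₀μ₀ + (n/σ²)x̄)/τ_n.
Here τ₀ = 1/104.5 = 0.009569 and τ_data = 28/98.2 = 0.285132, so τ_n = 0.294701.
Rearranging for μ₀: μ₀ = (μ_n·τ_n − τ_data·x̄)/τ₀ = (16.2252·0.294701 − 0.285132·17.3) / 0.009569 = -0.151201/0.009569 ≈ -15.8.

μ₀ = -15.8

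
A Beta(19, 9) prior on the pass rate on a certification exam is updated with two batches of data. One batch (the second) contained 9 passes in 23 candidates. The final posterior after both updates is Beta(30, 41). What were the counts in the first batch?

Sequential conjugate updates are equivalent to a single update on the pooled data, so total successes = posterior α − prior α and total failures = posterior β − prior β.
Total across both batches: 30−19=11 passes, 41−9=32 failures.
Subtract the second batch: 11−9=2 passes and 32−14=18 failures.

2 passes and 18 failures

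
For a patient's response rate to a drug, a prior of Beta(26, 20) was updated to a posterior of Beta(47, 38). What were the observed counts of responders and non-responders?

21 responders and 18 non-responders

Under Beta–binomial conjugacy the posterior parameters are (α+s, β+f).
So s = 47 − 26 = 21 and f = 38 − 20 = 18.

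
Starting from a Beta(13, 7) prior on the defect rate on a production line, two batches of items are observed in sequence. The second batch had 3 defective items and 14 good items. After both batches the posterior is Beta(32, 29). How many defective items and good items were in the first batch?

Because Beta–binomial updating is additive in the counts, the combined data contributed (α_post−α_prior, β_post−β_prior) successes and failures.
Total across both batches: 32−13=19 defective items, 29−7=22 good items.
Subtract the second batch: 19−3=16 defective items and 22−14=8 good items.

16 defective items and 8 good items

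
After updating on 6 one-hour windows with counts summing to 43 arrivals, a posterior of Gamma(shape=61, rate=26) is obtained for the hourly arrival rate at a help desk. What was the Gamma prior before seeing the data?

A Gamma(α, β) prior (rate parametrization) on a Poisson rate with n observations summing to S gives posterior Gamma(α+S, β+n).
So α = 61 − 43 = 18 and β = 26 − 6 = 20.

Gamma(shape=18, rate=20)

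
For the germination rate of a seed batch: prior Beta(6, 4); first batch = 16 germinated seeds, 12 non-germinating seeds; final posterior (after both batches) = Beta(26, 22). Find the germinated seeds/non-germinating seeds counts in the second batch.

4 germinated seeds and 6 non-germinating seeds

Because Beta–binomial updating is additive in the counts, the combined data contributed (α_post−α_prior, β_post−β_prior) successes and failures.
Total across both batches: 26−6=20 germinated seeds, 22−4=18 non-germinating seeds.
Subtract the first batch: 20−16=4 germinated seeds and 18−12=6 non-germinating seeds.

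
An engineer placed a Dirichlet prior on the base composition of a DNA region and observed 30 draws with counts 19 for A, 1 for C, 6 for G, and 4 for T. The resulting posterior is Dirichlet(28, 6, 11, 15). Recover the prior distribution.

For a Dirichlet(α) prior with multinomial counts c, the posterior is Dirichlet(α + c) componentwise.
Subtract each count from the matching posterior parameter: 28−19=9, 6−1=5, 11−6=5, 15−4=11.

Dirichlet(9, 5, 5, 11)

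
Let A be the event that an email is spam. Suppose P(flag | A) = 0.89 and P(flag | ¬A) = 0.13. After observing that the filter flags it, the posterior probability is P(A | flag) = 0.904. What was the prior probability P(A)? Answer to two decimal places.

Bayes' rule in odds form gives O(A|E) = O(A)·[P(E|A)/P(E|¬A)], hence O(A) = O(A|E)/LR.
Posterior odds = 0.904/(1−0.904) = 9.4167. LR = 0.89/0.13 = 6.8462.
Prior odds = 9.4167/6.8462 = 1.3755, so P(A) = 1.3755/(1+1.3755) ≈ 0.58.

P(A) = 0.58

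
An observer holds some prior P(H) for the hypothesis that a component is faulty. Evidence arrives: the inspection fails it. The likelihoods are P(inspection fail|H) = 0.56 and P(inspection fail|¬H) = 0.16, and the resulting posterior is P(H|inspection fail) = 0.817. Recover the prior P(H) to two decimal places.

Bayes' rule in odds form gives O(H|E) = O(H)·[P(E|H)/P(E|¬H)], hence O(H) = O(H|E)/LR.
Posterior odds = 0.817/(1−0.817) = 4.4645. LR = 0.56/0.16 = 3.5000.
Prior odds = 4.4645/3.5000 = 1.2756, so P(H) = 1.2756/(1+1.2756) ≈ 0.56.

P(H) = 0.56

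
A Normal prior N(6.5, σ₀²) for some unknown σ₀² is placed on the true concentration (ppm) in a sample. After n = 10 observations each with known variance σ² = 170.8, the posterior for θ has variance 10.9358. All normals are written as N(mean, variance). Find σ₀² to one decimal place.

σ₀² = 30.4

Posterior precision equals prior precision plus data precision: 1/σ_n² = 1/σ₀² + n/σ².
So 1/σ₀² = 1/10.9358 − 10/170.8 = 0.091443 − 0.058548 = 0.032895.
Hence σ₀² = 1/0.032895 ≈ 30.4.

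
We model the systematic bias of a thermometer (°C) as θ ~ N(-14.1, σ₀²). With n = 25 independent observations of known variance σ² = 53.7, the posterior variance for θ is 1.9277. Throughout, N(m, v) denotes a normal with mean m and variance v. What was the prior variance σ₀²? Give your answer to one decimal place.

For the Normal–Normal model with known σ², precisions add: τ_n = τ₀ + n/σ².
So 1/σ₀² = 1/1.9277 − 25/53.7 = 0.518753 − 0.465549 = 0.053204.
Hence σ₀² = 1/0.053204 ≈ 18.8.

σ₀² = 18.8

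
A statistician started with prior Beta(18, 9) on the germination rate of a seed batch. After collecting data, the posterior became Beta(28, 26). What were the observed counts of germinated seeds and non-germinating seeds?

10 germinated seeds and 17 non-germinating seeds

Beta is conjugate to the binomial likelihood: posterior = Beta(a+s, b+f).
Match parameters: s=28−18=10, f=26−9=17.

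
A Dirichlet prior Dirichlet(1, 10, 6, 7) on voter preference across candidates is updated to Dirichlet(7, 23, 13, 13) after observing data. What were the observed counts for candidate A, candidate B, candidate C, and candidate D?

counts (6, 13, 7, 6)

For a Dirichlet(α) prior with multinomial counts c, the posterior is Dirichlet(α + c) componentwise.
Counts are posterior − prior componentwise: 7−1=6, 23−10=13, 13−6=7, 13−7=6.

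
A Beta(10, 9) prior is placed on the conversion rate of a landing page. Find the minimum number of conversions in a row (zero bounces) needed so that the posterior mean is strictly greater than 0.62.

After k conversions and 0 bounces the posterior is Beta(10+k, 9), with mean (10+k)/(10+9+k).
Set (10+k)/(19+k) > 0.62 and solve: k > (0.62·19 − 10)/(1 − 0.62) = 4.684.
The smallest integer exceeding 4.684 is 5.

k = 5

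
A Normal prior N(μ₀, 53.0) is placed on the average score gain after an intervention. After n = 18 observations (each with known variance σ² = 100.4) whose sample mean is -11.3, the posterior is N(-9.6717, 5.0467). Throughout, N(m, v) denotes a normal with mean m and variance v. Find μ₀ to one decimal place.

μ₀ = 5.8

With known observation variance, the Normal–Normal posterior has precision τ_n = τ₀ + n/σ² and mean μ_n = (τ₀μ₀ + (n/σ²)x̄)/τ_n.
Here τ₀ = 1/53.0 = 0.018868 and τ_data = 18/100.4 = 0.179283, so τ_n = 0.198151.
Rearranging for μ₀: μ₀ = (μ_n·τ_n − τ_data·x̄)/τ₀ = (-9.6717·0.198151 − 0.179283·-11.3) / 0.018868 = 0.109441/0.018868 ≈ 5.8.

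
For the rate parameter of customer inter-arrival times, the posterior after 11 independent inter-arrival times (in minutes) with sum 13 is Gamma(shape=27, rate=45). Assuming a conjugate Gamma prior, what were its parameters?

Gamma–exponential conjugacy: posterior shape = α + n, posterior rate = β + Σtᵢ.
So α = 27 − 11 = 16 and β = 45 − 13 = 32.

Gamma(shape=16, rate=32)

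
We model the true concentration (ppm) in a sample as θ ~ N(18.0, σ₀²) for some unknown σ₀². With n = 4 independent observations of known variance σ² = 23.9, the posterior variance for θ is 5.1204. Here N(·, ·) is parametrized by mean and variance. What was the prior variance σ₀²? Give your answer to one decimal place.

For the Normal–Normal model with known σ², precisions add: τ_n = τ₀ + n/σ².
So 1/σ₀² = 1/5.1204 − 4/23.9 = 0.195297 − 0.167364 = 0.027933.
Hence σ₀² = 1/0.027933 ≈ 35.8.

σ₀² = 35.8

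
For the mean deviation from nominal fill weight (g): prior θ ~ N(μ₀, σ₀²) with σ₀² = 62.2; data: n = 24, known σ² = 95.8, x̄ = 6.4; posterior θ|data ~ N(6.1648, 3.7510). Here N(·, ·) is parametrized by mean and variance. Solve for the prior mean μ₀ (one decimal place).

μ₀ = 2.5

The posterior mean is a precision-weighted average: μ_n = (τ₀μ₀ + τ_data·x̄)/(τ₀+τ_data), with τ₀=1/σ₀² and τ_data=n/σ².
Here τ₀ = 1/62.2 = 0.016077 and τ_data = 24/95.8 = 0.250522, so τ_n = 0.266599.
Rearranging for μ₀: μ₀ = (μ_n·τ_n − τ_data·x̄)/τ₀ = (6.1648·0.266599 − 0.250522·6.4) / 0.016077 = 0.040189/0.016077 ≈ 2.5.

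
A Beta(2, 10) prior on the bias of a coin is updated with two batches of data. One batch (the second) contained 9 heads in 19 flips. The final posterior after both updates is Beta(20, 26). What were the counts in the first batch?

9 heads and 6 tails

Sequential conjugate updates are equivalent to a single update on the pooled data, so total successes = posterior α − prior α and total failures = posterior β − prior β.
Total across both batches: 20−2=18 heads, 26−10=16 tails.
Subtract the second batch: 18−9=9 heads and 16−10=6 tails.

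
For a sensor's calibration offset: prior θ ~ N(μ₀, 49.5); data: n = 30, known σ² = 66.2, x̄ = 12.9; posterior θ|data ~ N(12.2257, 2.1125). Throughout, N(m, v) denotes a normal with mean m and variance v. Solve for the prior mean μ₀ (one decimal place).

The posterior mean is a precision-weighted average: μ_n = (τ₀μ₀ + τ_data·x̄)/(τ₀+τ_data), with τ₀=1/σ₀² and τ_data=n/σ².
Here τ₀ = 1/49.5 = 0.020202 and τ_data = 30/66.2 = 0.453172, so τ_n = 0.473374.
Rearranging for μ₀: μ₀ = (μ_n·τ_n − τ_data·x̄)/τ₀ = (12.2257·0.473374 − 0.453172·12.9) / 0.020202 = -0.058590/0.020202 ≈ -2.9.

μ₀ = -2.9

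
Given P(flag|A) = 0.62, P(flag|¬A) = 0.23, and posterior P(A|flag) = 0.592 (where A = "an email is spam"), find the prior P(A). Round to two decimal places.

P(A) = 0.35

Bayes' rule in odds form gives O(A|E) = O(A)·[P(E|A)/P(E|¬A)], hence O(A) = O(A|E)/LR.
Posterior odds = 0.592/(1−0.592) = 1.4510. LR = 0.62/0.23 = 2.6957.
Prior odds = 1.4510/2.6957 = 0.5383, so P(A) = 0.5383/(1+0.5383) ≈ 0.35.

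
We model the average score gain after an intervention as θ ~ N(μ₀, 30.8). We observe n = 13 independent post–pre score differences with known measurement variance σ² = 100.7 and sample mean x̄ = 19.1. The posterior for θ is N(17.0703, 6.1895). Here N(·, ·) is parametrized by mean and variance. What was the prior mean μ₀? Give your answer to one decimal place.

μ₀ = 9.0

The posterior mean is a precision-weighted average: μ_n = (τ₀μ₀ + τ_data·x̄)/(τ₀+τ_data), with τ₀=1/σ₀² and τ_data=n/σ².
Here τ₀ = 1/30.8 = 0.032468 and τ_data = 13/100.7 = 0.129096, so τ_n = 0.161564.
Rearranging for μ₀: μ₀ = (μ_n·τ_n − τ_data·x̄)/τ₀ = (17.0703·0.161564 − 0.129096·19.1) / 0.032468 = 0.292212/0.032468 ≈ 9.0.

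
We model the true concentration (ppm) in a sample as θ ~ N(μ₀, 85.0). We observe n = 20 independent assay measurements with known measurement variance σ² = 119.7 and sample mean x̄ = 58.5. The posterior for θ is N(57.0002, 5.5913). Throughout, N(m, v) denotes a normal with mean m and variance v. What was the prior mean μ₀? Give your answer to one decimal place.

μ₀ = 35.7

The posterior mean is a precision-weighted average: μ_n = (τ₀μ₀ + τ_data·x̄)/(τ₀+τ_data), with τ₀=1/σ₀² and τ_data=n/σ².
Here τ₀ = 1/85.0 = 0.011765 and τ_data = 20/119.7 = 0.167084, so τ_n = 0.178849.
Rearranging for μ₀: μ₀ = (μ_n·τ_n − τ_data·x̄)/τ₀ = (57.0002·0.178849 − 0.167084·58.5) / 0.011765 = 0.420015/0.011765 ≈ 35.7.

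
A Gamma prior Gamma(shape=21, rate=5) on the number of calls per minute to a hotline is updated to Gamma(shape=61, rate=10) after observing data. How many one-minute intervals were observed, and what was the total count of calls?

n = 5 one-minute intervals with total 40 calls

A Gamma(α, β) prior (rate parametrization) on a Poisson rate with n observations summing to S gives posterior Gamma(α+S, β+n).
Matching: Σxᵢ = 61 − 21 = 40 and n = 10 − 5 = 5.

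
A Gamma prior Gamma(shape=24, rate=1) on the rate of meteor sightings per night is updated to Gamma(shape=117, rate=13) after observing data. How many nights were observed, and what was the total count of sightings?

n = 12 nights with total 93 sightings

Gamma–Poisson conjugacy: posterior shape = α + Σxᵢ, posterior rate = β + n.
Matching: Σxᵢ = 117 − 24 = 93 and n = 13 − 1 = 12.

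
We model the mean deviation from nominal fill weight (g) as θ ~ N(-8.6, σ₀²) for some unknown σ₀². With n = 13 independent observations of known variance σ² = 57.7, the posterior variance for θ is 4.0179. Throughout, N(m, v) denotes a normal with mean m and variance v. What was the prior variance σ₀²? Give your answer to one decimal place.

σ₀² = 42.4

For the Normal–Normal model with known σ², precisions add: τ_n = τ₀ + n/σ².
So 1/σ₀² = 1/4.0179 − 13/57.7 = 0.248886 − 0.225303 = 0.023583.
Hence σ₀² = 1/0.023583 ≈ 42.4.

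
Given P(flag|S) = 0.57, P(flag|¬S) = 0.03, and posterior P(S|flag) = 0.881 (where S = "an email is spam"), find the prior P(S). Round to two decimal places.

P(S) = 0.28

Bayes' rule in odds form gives O(S|E) = O(S)·[P(E|S)/P(E|¬S)], hence O(S) = O(S|E)/LR.
Posterior odds = 0.881/(1−0.881) = 7.4034. LR = 0.57/0.03 = 19.0000.
Prior odds = 7.4034/19.0000 = 0.3897, so P(S) = 0.3897/(1+0.3897) ≈ 0.28.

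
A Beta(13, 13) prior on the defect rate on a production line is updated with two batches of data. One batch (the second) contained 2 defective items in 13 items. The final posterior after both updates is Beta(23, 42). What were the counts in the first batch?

8 defective items and 18 good items

Sequential conjugate updates are equivalent to a single update on the pooled data, so total successes = posterior α − prior α and total failures = posterior β − prior β.
Total across both batches: 23−13=10 defective items, 42−13=29 good items.
Subtract the second batch: 10−2=8 defective items and 29−11=18 good items.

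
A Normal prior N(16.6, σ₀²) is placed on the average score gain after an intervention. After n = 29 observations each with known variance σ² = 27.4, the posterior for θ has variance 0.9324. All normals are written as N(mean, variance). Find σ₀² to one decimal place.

Posterior precision equals prior precision plus data precision: 1/σ_n² = 1/σ₀² + n/σ².
So 1/σ₀² = 1/0.9324 − 29/27.4 = 1.072501 − 1.058394 = 0.014107.
Hence σ₀² = 1/0.014107 ≈ 70.9.

σ₀² = 70.9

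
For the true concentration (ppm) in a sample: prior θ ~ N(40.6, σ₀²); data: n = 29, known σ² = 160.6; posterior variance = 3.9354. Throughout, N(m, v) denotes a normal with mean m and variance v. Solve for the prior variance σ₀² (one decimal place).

Posterior precision equals prior precision plus data precision: 1/σ_n² = 1/σ₀² + n/σ².
So 1/σ₀² = 1/3.9354 − 29/160.6 = 0.254104 − 0.180573 = 0.073531.
Hence σ₀² = 1/0.073531 ≈ 13.6.

σ₀² = 13.6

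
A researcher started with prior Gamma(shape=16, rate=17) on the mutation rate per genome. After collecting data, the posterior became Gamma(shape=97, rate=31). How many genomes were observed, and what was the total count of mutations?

n = 14 genomes with total 81 mutations

Gamma–Poisson conjugacy: posterior shape = α + Σxᵢ, posterior rate = β + n.
Matching: Σxᵢ = 97 − 16 = 81 and n = 31 − 17 = 14.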